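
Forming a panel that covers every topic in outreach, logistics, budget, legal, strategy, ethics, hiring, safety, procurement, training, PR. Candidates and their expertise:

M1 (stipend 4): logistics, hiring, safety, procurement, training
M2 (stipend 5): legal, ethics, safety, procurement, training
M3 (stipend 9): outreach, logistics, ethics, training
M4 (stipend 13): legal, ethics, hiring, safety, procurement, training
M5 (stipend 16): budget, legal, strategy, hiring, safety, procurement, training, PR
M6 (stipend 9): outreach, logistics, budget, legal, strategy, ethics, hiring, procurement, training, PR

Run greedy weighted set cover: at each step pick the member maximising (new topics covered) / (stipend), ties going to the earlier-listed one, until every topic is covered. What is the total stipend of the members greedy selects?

Pick 1: M1 adds 5 new (logistics, hiring, safety, procurement, training) at stipend 4 (ratio 5/4).
Pick 2: M6 adds 6 new (outreach, budget, legal, strategy, ethics, PR) at stipend 9 (ratio 6/9).
Greedy total stipend: 4 + 9 = 13.

13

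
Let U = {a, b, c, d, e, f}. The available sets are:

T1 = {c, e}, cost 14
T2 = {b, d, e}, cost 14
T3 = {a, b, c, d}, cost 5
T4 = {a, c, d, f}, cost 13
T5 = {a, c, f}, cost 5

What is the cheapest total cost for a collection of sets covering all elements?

T2, T5 cover every element at cost 14 + 5 = 19.
Any cover uses at least 2 sets; among all covering selections none totals below 19.
Greedy by coverage-per-cost would pick T3, T5, T1 for 24 — worse than the optimum 19.

19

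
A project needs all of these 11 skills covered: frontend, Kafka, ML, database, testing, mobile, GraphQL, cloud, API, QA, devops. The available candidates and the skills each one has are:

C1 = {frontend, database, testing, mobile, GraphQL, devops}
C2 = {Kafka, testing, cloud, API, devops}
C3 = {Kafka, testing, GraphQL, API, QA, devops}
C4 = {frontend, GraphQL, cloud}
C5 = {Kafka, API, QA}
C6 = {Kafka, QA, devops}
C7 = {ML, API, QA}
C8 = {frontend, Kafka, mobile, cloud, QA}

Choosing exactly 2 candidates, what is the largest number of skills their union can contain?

9

Choosing C1, C2 covers {frontend, Kafka, database, testing, mobile, GraphQL, cloud, API, devops} — 9 skills.
No choice of 2 candidates does better; here ML, QA are left uncovered.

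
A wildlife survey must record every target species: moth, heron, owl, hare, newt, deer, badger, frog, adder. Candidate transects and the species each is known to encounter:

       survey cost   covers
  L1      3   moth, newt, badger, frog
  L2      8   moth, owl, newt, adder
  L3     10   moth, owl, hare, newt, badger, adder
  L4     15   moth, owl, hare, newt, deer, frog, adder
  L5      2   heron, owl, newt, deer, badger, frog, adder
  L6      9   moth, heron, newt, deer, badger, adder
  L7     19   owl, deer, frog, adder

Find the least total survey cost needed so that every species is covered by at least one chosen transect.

L3, L5 cover every species at survey cost 10 + 2 = 12.
Any cover uses at least 2 transects; among all covering selections none totals below 12.
Greedy by coverage-per-survey cost would pick L5, L1, L3 for 15 — worse than the optimum 12.

12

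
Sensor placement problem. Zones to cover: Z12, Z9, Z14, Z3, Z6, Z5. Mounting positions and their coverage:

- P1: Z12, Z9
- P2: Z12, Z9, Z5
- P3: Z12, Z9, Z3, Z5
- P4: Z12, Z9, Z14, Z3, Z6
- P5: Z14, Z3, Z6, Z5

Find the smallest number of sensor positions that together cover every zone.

2

P1, P5 together cover {Z12, Z9, Z14, Z3, Z6, Z5} — every zone.
No single sensor position contains all 6 zones, so 2 is optimal.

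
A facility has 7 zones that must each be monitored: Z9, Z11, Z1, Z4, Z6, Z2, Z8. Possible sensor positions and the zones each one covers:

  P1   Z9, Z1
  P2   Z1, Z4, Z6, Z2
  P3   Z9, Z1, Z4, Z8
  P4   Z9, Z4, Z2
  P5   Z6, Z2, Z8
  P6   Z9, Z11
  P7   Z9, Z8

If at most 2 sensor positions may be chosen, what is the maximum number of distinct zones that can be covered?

6

Choosing P2, P3 covers {Z9, Z1, Z4, Z6, Z2, Z8} — 6 zones.
No choice of 2 sensor positions does better; here Z11 is left uncovered.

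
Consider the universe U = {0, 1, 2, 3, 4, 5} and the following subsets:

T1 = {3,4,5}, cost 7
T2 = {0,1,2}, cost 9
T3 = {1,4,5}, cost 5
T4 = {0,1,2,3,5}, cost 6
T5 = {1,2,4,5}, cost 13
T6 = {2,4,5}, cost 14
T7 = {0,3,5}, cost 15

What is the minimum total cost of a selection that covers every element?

11

T3, T4 cover every element at cost 5 + 6 = 11.
Any cover uses at least 2 sets; among all covering selections none totals below 11.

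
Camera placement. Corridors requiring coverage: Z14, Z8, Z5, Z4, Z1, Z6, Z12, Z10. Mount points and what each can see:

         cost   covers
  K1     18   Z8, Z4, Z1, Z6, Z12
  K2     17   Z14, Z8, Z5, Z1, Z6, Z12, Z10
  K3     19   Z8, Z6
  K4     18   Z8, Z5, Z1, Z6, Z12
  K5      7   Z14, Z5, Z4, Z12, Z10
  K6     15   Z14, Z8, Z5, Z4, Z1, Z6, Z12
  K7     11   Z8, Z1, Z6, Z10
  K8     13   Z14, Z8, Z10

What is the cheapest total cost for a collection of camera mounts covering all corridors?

18

K5, K7 cover every corridor at cost 7 + 11 = 18.
Any cover uses at least 2 camera mounts; among all covering selections none totals below 18.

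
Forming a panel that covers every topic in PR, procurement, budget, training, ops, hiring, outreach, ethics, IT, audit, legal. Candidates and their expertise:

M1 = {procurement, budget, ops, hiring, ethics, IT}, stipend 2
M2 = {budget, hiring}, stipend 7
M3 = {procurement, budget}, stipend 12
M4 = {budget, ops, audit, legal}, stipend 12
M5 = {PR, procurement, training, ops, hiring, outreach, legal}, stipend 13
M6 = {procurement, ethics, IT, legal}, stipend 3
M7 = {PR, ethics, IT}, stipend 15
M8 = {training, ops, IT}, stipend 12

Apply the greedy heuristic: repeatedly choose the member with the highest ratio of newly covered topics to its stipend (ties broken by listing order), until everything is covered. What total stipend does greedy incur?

Pick 1: M1 adds 6 new (procurement, budget, ops, hiring, ethics, IT) at stipend 2 (ratio 6/2).
Pick 2: M6 adds 1 new (legal) at stipend 3 (ratio 1/3).
Pick 3: M5 adds 3 new (PR, training, outreach) at stipend 13 (ratio 3/13).
Pick 4: M4 adds 1 new (audit) at stipend 12 (ratio 1/12).
Greedy total stipend: 2 + 3 + 13 + 12 = 30. (The true optimum is 27, so greedy overshoots here.)

30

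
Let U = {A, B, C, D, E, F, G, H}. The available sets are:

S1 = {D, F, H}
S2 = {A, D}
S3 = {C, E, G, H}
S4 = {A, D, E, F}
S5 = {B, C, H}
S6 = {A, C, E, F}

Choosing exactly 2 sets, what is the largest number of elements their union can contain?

7

Choosing S3, S4 covers {A, C, D, E, F, G, H} — 7 elements.
No choice of 2 sets does better; here B is left uncovered.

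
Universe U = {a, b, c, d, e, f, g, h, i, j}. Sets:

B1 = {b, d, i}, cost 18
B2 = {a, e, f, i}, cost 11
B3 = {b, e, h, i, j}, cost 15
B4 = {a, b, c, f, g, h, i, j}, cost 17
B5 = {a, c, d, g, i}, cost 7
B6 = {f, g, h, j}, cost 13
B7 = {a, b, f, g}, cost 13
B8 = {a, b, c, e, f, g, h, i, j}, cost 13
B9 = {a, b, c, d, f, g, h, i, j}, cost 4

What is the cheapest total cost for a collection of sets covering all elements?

15

B2, B9 cover every element at cost 11 + 4 = 15.
Any cover uses at least 2 sets; among all covering selections none totals below 15.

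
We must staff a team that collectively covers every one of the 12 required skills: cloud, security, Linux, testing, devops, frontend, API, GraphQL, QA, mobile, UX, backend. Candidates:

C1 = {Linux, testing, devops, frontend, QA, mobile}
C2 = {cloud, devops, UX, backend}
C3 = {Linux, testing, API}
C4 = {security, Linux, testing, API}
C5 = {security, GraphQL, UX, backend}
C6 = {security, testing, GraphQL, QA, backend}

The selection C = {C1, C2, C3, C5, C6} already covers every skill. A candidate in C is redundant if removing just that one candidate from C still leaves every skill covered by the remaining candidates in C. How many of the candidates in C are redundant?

Drop C1: frontend, mobile uncovered — not redundant.
Drop C2: cloud uncovered — not redundant.
Drop C3: API uncovered — not redundant.
Drop C5: the rest still cover every skill — redundant.
Drop C6: the rest still cover every skill — redundant.
2 redundant: C5, C6.

2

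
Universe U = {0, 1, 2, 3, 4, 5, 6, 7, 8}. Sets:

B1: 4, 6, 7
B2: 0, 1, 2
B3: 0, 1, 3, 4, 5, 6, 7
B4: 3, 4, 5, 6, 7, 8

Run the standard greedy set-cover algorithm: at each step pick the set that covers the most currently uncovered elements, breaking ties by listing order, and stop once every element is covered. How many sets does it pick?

3

Pick 1: B3 covers 7 new elements (0, 1, 3, 4, 5, 6, 7).
Pick 2: B2 covers 1 new elements (2).
Pick 3: B4 covers 1 new elements (8).
Greedy uses 3 sets. (The true minimum is 2.)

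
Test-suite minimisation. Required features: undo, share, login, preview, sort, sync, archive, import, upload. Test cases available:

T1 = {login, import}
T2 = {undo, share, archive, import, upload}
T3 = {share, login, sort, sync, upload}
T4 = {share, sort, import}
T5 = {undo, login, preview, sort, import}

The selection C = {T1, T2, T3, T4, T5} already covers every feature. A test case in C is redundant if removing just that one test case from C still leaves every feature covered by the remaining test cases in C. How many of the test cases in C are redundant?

Drop T1: the rest still cover every feature — redundant.
Drop T2: archive uncovered — not redundant.
Drop T3: sync uncovered — not redundant.
Drop T4: the rest still cover every feature — redundant.
Drop T5: preview uncovered — not redundant.
2 redundant: T1, T4.

2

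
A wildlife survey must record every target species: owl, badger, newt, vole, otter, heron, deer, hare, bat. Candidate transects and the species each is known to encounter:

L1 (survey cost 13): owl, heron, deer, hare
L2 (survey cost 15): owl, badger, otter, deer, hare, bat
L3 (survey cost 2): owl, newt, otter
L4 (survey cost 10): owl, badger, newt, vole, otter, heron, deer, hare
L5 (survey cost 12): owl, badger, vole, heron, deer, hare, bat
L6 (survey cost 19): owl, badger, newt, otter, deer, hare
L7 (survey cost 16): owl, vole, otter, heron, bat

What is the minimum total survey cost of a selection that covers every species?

L3, L5 cover every species at survey cost 2 + 12 = 14.
Any cover uses at least 2 transects; among all covering selections none totals below 14.

14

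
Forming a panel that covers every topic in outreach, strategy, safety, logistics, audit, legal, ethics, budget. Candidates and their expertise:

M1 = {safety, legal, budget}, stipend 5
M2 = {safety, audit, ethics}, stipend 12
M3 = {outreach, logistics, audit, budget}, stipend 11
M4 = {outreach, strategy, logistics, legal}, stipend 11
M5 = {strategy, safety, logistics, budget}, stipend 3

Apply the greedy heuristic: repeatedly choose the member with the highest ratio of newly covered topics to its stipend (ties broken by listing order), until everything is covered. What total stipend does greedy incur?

Pick 1: M5 adds 4 new (strategy, safety, logistics, budget) at stipend 3 (ratio 4/3).
Pick 2: M1 adds 1 new (legal) at stipend 5 (ratio 1/5).
Pick 3: M3 adds 2 new (outreach, audit) at stipend 11 (ratio 2/11).
Pick 4: M2 adds 1 new (ethics) at stipend 12 (ratio 1/12).
Greedy total stipend: 3 + 5 + 11 + 12 = 31. (The true optimum is 26, so greedy overshoots here.)

31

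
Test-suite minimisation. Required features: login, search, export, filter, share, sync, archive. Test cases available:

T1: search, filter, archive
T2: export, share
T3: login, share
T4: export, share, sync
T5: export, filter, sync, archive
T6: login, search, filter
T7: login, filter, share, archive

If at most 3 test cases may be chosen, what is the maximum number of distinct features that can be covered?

7

Choosing T1, T3, T4 covers {login, search, export, filter, share, sync, archive} — 7 features.
That is all 7 features.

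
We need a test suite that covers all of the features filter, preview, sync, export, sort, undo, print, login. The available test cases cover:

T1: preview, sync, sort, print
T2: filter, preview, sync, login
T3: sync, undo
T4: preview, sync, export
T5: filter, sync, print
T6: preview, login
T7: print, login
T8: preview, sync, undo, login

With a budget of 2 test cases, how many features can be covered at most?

Choosing T1, T2 covers {filter, preview, sync, sort, print, login} — 6 features.
No choice of 2 test cases does better; here export, undo are left uncovered.

6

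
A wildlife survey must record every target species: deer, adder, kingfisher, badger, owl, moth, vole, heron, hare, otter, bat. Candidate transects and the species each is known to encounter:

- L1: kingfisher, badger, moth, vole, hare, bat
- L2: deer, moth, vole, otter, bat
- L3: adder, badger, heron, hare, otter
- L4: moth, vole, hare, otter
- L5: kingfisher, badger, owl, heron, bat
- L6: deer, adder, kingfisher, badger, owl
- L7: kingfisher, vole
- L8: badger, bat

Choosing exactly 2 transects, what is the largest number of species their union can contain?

Choosing L1, L3 covers {adder, kingfisher, badger, moth, vole, heron, hare, otter, bat} — 9 species.
No choice of 2 transects does better; here deer, owl are left uncovered.

9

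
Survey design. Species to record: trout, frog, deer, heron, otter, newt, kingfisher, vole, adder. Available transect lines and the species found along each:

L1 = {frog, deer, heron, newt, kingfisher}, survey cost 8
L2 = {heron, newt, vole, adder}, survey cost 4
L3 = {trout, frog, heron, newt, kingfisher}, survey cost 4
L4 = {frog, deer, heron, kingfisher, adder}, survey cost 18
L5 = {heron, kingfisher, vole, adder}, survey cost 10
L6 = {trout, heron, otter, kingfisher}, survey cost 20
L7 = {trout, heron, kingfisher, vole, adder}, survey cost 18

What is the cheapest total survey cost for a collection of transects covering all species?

L1, L2, L6 cover every species at survey cost 8 + 4 + 20 = 32.
Any cover uses at least 3 transects; among all covering selections none totals below 32.
Greedy by coverage-per-survey cost would pick L3, L2, L1, L6 for 36 — worse than the optimum 32.

32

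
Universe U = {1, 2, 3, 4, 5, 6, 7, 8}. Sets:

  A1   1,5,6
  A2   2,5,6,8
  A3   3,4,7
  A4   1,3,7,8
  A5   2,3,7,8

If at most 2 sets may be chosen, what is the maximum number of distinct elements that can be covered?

Choosing A1, A5 covers {1, 2, 3, 5, 6, 7, 8} — 7 elements.
No choice of 2 sets does better; here 4 is left uncovered.

7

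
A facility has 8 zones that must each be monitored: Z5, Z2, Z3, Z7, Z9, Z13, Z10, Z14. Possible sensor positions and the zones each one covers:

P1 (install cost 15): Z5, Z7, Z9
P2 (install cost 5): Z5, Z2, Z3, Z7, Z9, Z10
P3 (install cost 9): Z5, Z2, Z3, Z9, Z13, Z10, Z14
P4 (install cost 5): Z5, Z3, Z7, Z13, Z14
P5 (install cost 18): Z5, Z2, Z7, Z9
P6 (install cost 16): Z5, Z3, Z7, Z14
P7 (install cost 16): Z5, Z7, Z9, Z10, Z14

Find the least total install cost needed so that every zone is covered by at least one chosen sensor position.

10

P2, P4 cover every zone at install cost 5 + 5 = 10.
Any cover uses at least 2 sensor positions; among all covering selections none totals below 10.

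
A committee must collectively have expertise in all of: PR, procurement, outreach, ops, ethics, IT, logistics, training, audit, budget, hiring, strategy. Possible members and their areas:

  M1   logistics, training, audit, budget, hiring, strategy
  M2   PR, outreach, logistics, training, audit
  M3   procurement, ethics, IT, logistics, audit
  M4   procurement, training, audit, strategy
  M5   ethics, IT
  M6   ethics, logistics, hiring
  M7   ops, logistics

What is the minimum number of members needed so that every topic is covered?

4

M1, M2, M3, M7 together cover {PR, procurement, outreach, ops, ethics, IT, logistics, training, audit, budget, hiring, strategy} — every topic.
No 3 of the 7 members cover everything (all 35 triples fall short), so 4 is minimum.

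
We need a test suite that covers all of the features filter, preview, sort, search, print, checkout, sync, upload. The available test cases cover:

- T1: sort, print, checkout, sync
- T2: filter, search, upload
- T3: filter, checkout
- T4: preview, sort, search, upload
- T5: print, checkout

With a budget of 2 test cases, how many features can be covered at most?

7

Choosing T1, T2 covers {filter, sort, search, print, checkout, sync, upload} — 7 features.
No choice of 2 test cases does better; here preview is left uncovered.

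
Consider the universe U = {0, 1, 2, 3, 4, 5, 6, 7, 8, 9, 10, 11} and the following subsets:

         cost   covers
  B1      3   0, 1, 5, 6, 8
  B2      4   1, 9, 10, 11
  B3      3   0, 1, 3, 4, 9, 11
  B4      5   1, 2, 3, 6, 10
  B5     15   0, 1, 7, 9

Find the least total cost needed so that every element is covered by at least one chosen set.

B1, B3, B4, B5 cover every element at cost 3 + 3 + 5 + 15 = 26.
Any cover uses at least 4 sets; among all covering selections none totals below 26.

26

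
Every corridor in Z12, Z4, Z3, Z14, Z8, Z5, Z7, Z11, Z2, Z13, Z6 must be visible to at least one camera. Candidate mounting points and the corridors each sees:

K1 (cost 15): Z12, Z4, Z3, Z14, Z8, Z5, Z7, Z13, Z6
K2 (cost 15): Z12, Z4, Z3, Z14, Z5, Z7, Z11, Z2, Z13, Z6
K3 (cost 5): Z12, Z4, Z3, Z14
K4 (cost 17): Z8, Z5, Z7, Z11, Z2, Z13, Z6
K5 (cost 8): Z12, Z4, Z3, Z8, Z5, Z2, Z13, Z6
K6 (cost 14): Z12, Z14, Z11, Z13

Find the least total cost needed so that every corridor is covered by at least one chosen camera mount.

22

K3, K4 cover every corridor at cost 5 + 17 = 22.
Any cover uses at least 2 camera mounts; among all covering selections none totals below 22.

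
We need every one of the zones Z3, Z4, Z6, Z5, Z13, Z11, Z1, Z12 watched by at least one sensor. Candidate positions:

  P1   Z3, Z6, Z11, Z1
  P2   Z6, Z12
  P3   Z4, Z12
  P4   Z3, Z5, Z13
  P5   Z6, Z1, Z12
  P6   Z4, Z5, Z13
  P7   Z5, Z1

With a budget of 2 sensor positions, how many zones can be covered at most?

7

Choosing P1, P6 covers {Z3, Z4, Z6, Z5, Z13, Z11, Z1} — 7 zones.
No choice of 2 sensor positions does better; here Z12 is left uncovered.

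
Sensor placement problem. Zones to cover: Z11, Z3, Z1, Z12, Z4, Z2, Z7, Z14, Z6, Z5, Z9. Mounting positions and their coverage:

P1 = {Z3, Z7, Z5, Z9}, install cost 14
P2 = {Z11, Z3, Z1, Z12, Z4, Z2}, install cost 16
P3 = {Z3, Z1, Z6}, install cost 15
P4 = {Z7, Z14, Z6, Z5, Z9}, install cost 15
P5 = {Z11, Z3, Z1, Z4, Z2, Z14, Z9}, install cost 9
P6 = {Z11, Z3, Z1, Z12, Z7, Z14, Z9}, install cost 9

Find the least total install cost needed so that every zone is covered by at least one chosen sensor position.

31

P2, P4 cover every zone at install cost 16 + 15 = 31.
Any cover uses at least 2 sensor positions; among all covering selections none totals below 31.
Greedy by coverage-per-install cost would pick P5, P6, P4 for 33 — worse than the optimum 31.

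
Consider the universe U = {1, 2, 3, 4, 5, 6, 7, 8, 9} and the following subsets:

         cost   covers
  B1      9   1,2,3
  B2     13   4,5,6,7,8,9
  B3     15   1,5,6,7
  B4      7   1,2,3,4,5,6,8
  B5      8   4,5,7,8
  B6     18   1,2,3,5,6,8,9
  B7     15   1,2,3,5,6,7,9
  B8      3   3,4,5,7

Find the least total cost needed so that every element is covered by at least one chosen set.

20

B2, B4 cover every element at cost 13 + 7 = 20.
Any cover uses at least 2 sets; among all covering selections none totals below 20.
Greedy by coverage-per-cost would pick B8, B4, B2 for 23 — worse than the optimum 20.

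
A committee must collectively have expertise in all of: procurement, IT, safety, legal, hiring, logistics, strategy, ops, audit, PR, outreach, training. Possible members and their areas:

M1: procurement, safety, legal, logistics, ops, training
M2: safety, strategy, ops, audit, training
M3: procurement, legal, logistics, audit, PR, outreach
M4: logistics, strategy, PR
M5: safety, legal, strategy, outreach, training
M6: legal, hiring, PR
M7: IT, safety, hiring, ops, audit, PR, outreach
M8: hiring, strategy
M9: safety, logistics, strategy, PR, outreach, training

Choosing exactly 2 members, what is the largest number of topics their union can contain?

11

Choosing M1, M7 covers {procurement, IT, safety, legal, hiring, logistics, ops, audit, PR, outreach, training} — 11 topics.
No choice of 2 members does better; here strategy is left uncovered.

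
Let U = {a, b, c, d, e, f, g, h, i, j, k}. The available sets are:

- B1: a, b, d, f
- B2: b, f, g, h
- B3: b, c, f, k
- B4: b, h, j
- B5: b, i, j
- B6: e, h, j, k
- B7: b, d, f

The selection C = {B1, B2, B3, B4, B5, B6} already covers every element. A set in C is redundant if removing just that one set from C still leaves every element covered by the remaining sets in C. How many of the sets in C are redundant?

1

Drop B1: a, d uncovered — not redundant.
Drop B2: g uncovered — not redundant.
Drop B3: c uncovered — not redundant.
Drop B4: the rest still cover every element — redundant.
Drop B5: i uncovered — not redundant.
Drop B6: e uncovered — not redundant.
1 redundant: B4.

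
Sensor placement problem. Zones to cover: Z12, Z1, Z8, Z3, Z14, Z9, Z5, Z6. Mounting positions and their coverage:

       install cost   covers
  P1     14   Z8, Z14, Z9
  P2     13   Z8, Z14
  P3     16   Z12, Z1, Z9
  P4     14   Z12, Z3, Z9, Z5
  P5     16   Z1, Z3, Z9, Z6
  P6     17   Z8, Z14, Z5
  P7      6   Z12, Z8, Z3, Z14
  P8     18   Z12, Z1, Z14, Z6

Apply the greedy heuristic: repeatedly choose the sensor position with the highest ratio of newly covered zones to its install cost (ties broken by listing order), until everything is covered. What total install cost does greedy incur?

Pick 1: P7 adds 4 new (Z12, Z8, Z3, Z14) at install cost 6 (ratio 4/6).
Pick 2: P5 adds 3 new (Z1, Z9, Z6) at install cost 16 (ratio 3/16).
Pick 3: P4 adds 1 new (Z5) at install cost 14 (ratio 1/14).
Greedy total install cost: 6 + 16 + 14 = 36.

36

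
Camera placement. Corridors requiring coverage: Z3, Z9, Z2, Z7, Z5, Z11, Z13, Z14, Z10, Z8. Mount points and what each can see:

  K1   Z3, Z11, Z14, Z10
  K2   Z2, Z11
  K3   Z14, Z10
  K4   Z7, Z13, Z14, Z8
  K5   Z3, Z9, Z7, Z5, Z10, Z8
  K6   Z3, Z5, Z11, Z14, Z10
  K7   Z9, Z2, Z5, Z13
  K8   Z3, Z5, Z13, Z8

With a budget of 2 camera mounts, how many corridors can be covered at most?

Choosing K1, K5 covers {Z3, Z9, Z7, Z5, Z11, Z14, Z10, Z8} — 8 corridors.
No choice of 2 camera mounts does better; here Z2, Z13 are left uncovered.

8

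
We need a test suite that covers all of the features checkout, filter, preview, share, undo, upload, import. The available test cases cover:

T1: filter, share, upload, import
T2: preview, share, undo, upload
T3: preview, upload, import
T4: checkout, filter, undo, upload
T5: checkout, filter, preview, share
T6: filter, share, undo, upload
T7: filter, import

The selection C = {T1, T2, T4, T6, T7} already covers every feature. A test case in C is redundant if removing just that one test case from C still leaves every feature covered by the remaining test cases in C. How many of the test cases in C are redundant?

Drop T1: the rest still cover every feature — redundant.
Drop T2: preview uncovered — not redundant.
Drop T4: checkout uncovered — not redundant.
Drop T6: the rest still cover every feature — redundant.
Drop T7: the rest still cover every feature — redundant.
3 redundant: T1, T6, T7.

3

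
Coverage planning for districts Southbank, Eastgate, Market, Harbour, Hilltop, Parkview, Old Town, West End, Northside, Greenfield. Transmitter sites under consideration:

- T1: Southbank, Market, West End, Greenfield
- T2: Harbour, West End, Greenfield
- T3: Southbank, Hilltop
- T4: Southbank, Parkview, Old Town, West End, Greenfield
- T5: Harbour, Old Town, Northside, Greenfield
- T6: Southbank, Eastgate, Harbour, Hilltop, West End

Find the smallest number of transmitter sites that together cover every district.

4

T1, T4, T5, T6 together cover {Southbank, Eastgate, Market, Harbour, Hilltop, Parkview, Old Town, West End, Northside, Greenfield} — every district.
No 3 of the 6 transmitter sites cover everything (all 20 triples fall short), so 4 is minimum.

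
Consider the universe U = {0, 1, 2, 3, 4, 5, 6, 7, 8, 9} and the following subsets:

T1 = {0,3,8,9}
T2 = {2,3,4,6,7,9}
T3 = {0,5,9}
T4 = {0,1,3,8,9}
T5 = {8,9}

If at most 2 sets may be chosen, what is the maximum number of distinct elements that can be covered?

9

Choosing T2, T4 covers {0, 1, 2, 3, 4, 6, 7, 8, 9} — 9 elements.
No choice of 2 sets does better; here 5 is left uncovered.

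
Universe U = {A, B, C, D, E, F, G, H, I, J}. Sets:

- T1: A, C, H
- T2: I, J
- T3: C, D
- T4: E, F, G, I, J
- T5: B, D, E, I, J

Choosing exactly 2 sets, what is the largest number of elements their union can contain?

Choosing T1, T4 covers {A, C, E, F, G, H, I, J} — 8 elements.
No choice of 2 sets does better; here B, D are left uncovered.

8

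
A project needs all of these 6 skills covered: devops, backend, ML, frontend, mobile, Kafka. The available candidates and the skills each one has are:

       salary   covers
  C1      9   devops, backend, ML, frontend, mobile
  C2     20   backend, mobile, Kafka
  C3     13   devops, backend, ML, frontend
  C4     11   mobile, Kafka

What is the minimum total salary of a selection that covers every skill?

C1, C4 cover every skill at salary 9 + 11 = 20.
Any cover uses at least 2 candidates; among all covering selections none totals below 20.

20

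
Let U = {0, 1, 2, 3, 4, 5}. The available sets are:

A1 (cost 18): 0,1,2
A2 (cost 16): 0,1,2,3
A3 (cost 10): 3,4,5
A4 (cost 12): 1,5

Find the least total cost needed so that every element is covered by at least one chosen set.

A2, A3 cover every element at cost 16 + 10 = 26.
Any cover uses at least 2 sets; among all covering selections none totals below 26.

26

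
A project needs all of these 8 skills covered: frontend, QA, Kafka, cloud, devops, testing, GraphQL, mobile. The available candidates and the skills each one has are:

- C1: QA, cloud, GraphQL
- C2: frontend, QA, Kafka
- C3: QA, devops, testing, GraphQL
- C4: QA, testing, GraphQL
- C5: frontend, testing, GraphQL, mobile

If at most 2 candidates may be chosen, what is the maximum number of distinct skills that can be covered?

Choosing C1, C5 covers {frontend, QA, cloud, testing, GraphQL, mobile} — 6 skills.
No choice of 2 candidates does better; here Kafka, devops are left uncovered.

6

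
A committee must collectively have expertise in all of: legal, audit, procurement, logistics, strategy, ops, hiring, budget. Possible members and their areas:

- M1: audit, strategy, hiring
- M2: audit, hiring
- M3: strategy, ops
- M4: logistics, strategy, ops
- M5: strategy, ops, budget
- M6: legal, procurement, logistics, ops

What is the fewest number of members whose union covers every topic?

3

M1, M5, M6 together cover {legal, audit, procurement, logistics, strategy, ops, hiring, budget} — every topic.
No 2 of the 6 members cover everything (all 15 pairs fall short), so 3 is minimum.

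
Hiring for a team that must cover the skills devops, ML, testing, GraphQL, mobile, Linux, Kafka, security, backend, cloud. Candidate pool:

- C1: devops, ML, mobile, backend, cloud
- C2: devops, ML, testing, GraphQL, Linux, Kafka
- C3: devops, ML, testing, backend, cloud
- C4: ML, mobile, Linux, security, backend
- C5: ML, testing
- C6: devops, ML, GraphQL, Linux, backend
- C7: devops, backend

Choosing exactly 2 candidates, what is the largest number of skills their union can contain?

Choosing C1, C2 covers {devops, ML, testing, GraphQL, mobile, Linux, Kafka, backend, cloud} — 9 skills.
No choice of 2 candidates does better; here security is left uncovered.

9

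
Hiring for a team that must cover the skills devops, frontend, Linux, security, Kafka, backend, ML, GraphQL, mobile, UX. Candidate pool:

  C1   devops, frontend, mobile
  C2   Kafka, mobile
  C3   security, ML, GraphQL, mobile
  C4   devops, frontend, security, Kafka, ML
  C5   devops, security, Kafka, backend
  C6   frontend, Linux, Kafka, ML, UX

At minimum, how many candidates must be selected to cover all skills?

C3, C5, C6 together cover {devops, frontend, Linux, security, Kafka, backend, ML, GraphQL, mobile, UX} — every skill.
No 2 of the 6 candidates cover everything (all 15 pairs fall short), so 3 is minimum.
Greedy (largest uncovered first) would take C4, C3, C6, C5 — 4 candidates — but 3 suffice.

3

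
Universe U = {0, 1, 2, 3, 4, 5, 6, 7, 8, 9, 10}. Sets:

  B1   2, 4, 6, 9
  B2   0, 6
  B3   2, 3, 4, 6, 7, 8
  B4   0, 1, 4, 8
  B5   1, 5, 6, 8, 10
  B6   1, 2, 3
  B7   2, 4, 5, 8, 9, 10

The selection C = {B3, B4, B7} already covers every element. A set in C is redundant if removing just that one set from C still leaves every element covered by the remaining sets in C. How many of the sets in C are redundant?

0

Drop B3: 3, 6, 7 uncovered — not redundant.
Drop B4: 0, 1 uncovered — not redundant.
Drop B7: 5, 9, 10 uncovered — not redundant.
None of the sets in C is redundant.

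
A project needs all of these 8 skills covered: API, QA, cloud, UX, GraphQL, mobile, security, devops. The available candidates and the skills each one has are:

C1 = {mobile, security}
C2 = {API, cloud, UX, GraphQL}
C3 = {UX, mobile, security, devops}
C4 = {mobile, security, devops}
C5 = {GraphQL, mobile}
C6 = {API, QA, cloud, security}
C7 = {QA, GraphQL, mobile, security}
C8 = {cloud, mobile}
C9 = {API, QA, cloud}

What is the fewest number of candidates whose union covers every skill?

C2, C3, C6 together cover {API, QA, cloud, UX, GraphQL, mobile, security, devops} — every skill.
No 2 of the 9 candidates cover everything (all 36 pairs fall short), so 3 is minimum.

3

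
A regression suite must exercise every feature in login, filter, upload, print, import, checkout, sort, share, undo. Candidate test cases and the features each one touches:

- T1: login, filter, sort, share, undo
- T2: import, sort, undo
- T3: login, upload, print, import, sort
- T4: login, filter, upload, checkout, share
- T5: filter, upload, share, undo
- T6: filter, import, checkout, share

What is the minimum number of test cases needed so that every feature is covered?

3

T1, T3, T4 together cover {login, filter, upload, print, import, checkout, sort, share, undo} — every feature.
No 2 of the 6 test cases cover everything (all 15 pairs fall short), so 3 is minimum.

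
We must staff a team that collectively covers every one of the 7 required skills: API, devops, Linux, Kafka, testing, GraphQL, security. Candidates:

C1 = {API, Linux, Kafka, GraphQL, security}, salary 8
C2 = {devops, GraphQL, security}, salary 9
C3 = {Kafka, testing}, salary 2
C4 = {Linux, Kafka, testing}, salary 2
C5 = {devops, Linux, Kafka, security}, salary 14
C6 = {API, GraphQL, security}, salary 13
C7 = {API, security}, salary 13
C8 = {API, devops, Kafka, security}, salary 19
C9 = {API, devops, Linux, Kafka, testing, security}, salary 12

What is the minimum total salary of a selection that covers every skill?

19

C1, C2, C3 cover every skill at salary 8 + 9 + 2 = 19.
Any cover uses at least 2 candidates; among all covering selections none totals below 19.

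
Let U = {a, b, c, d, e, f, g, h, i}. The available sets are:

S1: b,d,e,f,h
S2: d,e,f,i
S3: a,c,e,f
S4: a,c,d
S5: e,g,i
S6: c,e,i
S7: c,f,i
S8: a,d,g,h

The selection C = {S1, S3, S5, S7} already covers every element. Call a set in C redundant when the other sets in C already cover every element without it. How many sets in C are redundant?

Drop S1: b, d, h uncovered — not redundant.
Drop S3: a uncovered — not redundant.
Drop S5: g uncovered — not redundant.
Drop S7: the rest still cover every element — redundant.
1 redundant: S7.

1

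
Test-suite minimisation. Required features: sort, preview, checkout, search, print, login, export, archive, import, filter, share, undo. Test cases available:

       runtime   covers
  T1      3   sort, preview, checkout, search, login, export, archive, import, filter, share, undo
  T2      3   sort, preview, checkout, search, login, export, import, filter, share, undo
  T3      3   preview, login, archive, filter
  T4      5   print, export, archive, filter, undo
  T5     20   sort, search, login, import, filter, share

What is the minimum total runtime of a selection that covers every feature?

8

T1, T4 cover every feature at runtime 3 + 5 = 8.
Any cover uses at least 2 test cases; among all covering selections none totals below 8.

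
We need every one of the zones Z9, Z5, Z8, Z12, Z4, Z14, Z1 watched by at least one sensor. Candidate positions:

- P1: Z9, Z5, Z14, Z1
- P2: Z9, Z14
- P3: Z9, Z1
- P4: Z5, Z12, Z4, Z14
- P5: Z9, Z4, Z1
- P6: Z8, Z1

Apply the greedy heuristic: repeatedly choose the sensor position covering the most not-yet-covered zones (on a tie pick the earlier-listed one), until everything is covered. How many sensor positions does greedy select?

3

Pick 1: P1 covers 4 new zones (Z9, Z5, Z14, Z1).
Pick 2: P4 covers 2 new zones (Z12, Z4).
Pick 3: P6 covers 1 new zones (Z8).
Greedy uses 3 sensor positions.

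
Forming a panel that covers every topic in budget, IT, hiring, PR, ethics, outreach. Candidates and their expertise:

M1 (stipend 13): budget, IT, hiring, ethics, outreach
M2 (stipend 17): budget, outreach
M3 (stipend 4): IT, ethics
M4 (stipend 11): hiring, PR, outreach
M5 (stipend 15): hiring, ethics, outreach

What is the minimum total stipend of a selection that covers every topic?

24

M1, M4 cover every topic at stipend 13 + 11 = 24.
Any cover uses at least 2 members; among all covering selections none totals below 24.
Greedy by coverage-per-stipend would pick M3, M4, M1 for 28 — worse than the optimum 24.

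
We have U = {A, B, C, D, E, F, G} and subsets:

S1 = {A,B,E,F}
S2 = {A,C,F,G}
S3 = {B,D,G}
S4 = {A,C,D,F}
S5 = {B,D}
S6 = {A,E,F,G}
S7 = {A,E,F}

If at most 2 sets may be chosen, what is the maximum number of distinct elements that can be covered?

6

Choosing S1, S2 covers {A, B, C, E, F, G} — 6 elements.
No choice of 2 sets does better; here D is left uncovered.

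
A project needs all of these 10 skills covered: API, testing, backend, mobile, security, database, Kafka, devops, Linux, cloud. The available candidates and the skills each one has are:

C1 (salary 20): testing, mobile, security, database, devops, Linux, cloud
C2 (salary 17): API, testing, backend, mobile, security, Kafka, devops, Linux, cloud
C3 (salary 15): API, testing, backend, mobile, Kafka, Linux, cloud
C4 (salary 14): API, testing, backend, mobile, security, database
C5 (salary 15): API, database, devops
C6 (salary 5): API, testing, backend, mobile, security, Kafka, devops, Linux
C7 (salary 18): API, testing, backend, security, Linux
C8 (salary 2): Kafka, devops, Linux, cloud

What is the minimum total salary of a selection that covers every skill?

C4, C8 cover every skill at salary 14 + 2 = 16.
Any cover uses at least 2 candidates; among all covering selections none totals below 16.
Greedy by coverage-per-salary would pick C8, C6, C4 for 21 — worse than the optimum 16.

16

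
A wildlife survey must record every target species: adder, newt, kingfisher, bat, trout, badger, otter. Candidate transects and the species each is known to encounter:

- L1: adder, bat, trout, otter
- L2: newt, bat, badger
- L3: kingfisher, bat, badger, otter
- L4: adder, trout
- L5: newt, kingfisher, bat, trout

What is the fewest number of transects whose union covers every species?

L1, L2, L3 together cover {adder, newt, kingfisher, bat, trout, badger, otter} — every species.
No 2 of the 5 transects cover everything (all 10 pairs fall short), so 3 is minimum.

3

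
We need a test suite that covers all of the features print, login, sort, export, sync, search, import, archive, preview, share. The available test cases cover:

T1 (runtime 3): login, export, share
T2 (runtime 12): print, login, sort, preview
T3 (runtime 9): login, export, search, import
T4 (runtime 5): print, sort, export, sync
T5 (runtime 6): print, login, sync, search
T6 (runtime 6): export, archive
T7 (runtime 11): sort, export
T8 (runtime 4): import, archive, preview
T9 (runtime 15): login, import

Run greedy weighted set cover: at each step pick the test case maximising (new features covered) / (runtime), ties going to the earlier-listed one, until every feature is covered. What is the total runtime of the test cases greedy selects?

18

Pick 1: T1 adds 3 new (login, export, share) at runtime 3 (ratio 3/3).
Pick 2: T8 adds 3 new (import, archive, preview) at runtime 4 (ratio 3/4).
Pick 3: T4 adds 3 new (print, sort, sync) at runtime 5 (ratio 3/5).
Pick 4: T5 adds 1 new (search) at runtime 6 (ratio 1/6).
Greedy total runtime: 3 + 4 + 5 + 6 = 18.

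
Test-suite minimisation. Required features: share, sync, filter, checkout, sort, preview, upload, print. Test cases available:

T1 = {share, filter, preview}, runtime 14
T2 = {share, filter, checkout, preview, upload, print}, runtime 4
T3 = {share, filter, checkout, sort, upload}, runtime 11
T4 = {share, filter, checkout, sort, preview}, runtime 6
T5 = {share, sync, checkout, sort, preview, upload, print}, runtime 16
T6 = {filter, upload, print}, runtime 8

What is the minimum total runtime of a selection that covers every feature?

20

T2, T5 cover every feature at runtime 4 + 16 = 20.
Any cover uses at least 2 test cases; among all covering selections none totals below 20.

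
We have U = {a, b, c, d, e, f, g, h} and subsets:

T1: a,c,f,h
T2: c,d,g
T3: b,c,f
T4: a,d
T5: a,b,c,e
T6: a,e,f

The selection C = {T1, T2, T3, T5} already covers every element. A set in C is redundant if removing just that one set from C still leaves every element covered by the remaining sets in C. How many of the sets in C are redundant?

Drop T1: h uncovered — not redundant.
Drop T2: d, g uncovered — not redundant.
Drop T3: the rest still cover every element — redundant.
Drop T5: e uncovered — not redundant.
1 redundant: T3.

1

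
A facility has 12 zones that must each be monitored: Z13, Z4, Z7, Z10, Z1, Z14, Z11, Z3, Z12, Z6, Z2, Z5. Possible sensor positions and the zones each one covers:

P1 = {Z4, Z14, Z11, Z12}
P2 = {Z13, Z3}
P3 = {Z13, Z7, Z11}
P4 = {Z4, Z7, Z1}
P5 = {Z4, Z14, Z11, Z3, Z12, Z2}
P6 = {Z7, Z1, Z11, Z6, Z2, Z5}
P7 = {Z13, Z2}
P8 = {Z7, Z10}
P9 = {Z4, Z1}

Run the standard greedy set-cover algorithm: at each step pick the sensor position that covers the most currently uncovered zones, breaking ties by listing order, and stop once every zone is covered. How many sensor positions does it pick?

Pick 1: P5 covers 6 new zones (Z4, Z14, Z11, Z3, Z12, Z2).
Pick 2: P6 covers 4 new zones (Z7, Z1, Z6, Z5).
Pick 3: P2 covers 1 new zones (Z13).
Pick 4: P8 covers 1 new zones (Z10).
Greedy uses 4 sensor positions.

4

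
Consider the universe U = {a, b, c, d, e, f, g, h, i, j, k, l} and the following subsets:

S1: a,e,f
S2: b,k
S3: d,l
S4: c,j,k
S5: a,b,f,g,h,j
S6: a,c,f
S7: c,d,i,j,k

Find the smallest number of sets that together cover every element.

4

S1, S3, S5, S7 together cover {a, b, c, d, e, f, g, h, i, j, k, l} — every element.
No 3 of the 7 sets cover everything (all 35 triples fall short), so 4 is minimum.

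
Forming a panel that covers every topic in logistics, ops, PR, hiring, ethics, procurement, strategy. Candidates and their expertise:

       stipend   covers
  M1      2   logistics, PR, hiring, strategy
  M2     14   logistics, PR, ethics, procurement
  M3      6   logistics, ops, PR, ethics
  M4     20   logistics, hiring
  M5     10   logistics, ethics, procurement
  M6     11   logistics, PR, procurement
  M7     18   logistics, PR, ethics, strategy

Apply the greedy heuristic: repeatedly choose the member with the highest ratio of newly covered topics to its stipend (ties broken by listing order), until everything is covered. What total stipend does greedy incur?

18

Pick 1: M1 adds 4 new (logistics, PR, hiring, strategy) at stipend 2 (ratio 4/2).
Pick 2: M3 adds 2 new (ops, ethics) at stipend 6 (ratio 2/6).
Pick 3: M5 adds 1 new (procurement) at stipend 10 (ratio 1/10).
Greedy total stipend: 2 + 6 + 10 = 18.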